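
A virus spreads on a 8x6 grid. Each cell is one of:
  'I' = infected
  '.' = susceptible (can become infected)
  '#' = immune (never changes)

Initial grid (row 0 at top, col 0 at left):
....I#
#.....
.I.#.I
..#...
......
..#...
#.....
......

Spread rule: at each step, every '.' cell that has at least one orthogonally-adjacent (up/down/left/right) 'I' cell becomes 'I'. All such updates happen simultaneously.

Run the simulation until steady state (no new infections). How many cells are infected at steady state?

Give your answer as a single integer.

Answer: 42

Derivation:
Step 0 (initial): 3 infected
Step 1: +9 new -> 12 infected
Step 2: +8 new -> 20 infected
Step 3: +7 new -> 27 infected
Step 4: +5 new -> 32 infected
Step 5: +5 new -> 37 infected
Step 6: +4 new -> 41 infected
Step 7: +1 new -> 42 infected
Step 8: +0 new -> 42 infected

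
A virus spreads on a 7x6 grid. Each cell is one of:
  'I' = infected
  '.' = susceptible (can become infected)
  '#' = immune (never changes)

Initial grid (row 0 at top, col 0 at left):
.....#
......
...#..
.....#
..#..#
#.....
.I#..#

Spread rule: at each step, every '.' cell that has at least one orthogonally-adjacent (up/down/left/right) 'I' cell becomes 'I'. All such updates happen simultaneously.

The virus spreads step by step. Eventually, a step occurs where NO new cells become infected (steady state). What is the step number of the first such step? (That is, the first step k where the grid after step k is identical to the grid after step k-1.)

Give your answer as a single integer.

Step 0 (initial): 1 infected
Step 1: +2 new -> 3 infected
Step 2: +2 new -> 5 infected
Step 3: +3 new -> 8 infected
Step 4: +6 new -> 14 infected
Step 5: +7 new -> 21 infected
Step 6: +4 new -> 25 infected
Step 7: +4 new -> 29 infected
Step 8: +3 new -> 32 infected
Step 9: +2 new -> 34 infected
Step 10: +0 new -> 34 infected

Answer: 10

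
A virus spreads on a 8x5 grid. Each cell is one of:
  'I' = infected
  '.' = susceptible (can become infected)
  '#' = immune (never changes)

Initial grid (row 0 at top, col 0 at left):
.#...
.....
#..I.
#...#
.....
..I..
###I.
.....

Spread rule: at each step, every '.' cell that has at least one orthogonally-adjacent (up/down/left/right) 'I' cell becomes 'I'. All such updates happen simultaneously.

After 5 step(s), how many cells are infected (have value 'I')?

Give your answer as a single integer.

Answer: 33

Derivation:
Step 0 (initial): 3 infected
Step 1: +9 new -> 12 infected
Step 2: +11 new -> 23 infected
Step 3: +7 new -> 30 infected
Step 4: +2 new -> 32 infected
Step 5: +1 new -> 33 infected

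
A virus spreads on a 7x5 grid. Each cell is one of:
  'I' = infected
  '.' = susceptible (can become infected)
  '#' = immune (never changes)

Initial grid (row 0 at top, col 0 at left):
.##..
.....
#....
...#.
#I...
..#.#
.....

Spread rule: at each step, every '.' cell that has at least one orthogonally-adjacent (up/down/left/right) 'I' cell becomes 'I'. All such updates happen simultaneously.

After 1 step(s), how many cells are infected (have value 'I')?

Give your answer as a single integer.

Step 0 (initial): 1 infected
Step 1: +3 new -> 4 infected

Answer: 4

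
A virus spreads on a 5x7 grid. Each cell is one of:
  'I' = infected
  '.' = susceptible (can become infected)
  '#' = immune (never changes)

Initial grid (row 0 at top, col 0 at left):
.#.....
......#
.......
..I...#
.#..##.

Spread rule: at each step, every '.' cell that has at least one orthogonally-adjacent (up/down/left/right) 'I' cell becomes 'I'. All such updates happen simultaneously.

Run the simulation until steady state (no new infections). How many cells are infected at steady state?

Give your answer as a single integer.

Step 0 (initial): 1 infected
Step 1: +4 new -> 5 infected
Step 2: +6 new -> 11 infected
Step 3: +7 new -> 18 infected
Step 4: +4 new -> 22 infected
Step 5: +4 new -> 26 infected
Step 6: +1 new -> 27 infected
Step 7: +1 new -> 28 infected
Step 8: +0 new -> 28 infected

Answer: 28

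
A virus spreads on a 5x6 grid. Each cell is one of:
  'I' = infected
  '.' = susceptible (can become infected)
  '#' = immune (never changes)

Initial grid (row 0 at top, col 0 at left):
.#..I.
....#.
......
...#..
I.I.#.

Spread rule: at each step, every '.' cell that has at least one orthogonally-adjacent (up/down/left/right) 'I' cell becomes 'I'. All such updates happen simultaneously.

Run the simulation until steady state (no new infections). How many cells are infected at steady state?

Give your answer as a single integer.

Answer: 26

Derivation:
Step 0 (initial): 3 infected
Step 1: +6 new -> 9 infected
Step 2: +6 new -> 15 infected
Step 3: +5 new -> 20 infected
Step 4: +4 new -> 24 infected
Step 5: +2 new -> 26 infected
Step 6: +0 new -> 26 infected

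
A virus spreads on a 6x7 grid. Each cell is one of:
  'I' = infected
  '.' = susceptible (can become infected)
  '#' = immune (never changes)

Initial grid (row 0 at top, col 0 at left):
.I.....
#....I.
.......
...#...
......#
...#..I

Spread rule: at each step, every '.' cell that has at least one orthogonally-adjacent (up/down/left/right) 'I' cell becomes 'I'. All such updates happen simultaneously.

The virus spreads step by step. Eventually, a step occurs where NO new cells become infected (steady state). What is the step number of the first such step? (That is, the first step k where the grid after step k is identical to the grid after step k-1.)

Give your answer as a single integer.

Answer: 7

Derivation:
Step 0 (initial): 3 infected
Step 1: +8 new -> 11 infected
Step 2: +11 new -> 22 infected
Step 3: +7 new -> 29 infected
Step 4: +4 new -> 33 infected
Step 5: +3 new -> 36 infected
Step 6: +2 new -> 38 infected
Step 7: +0 new -> 38 infected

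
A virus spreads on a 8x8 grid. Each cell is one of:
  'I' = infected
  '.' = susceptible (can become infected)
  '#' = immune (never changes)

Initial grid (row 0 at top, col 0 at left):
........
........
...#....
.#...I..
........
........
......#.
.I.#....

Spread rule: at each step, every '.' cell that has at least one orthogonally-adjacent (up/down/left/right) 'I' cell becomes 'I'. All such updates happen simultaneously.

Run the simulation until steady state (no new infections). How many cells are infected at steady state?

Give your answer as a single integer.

Step 0 (initial): 2 infected
Step 1: +7 new -> 9 infected
Step 2: +11 new -> 20 infected
Step 3: +14 new -> 34 infected
Step 4: +11 new -> 45 infected
Step 5: +8 new -> 53 infected
Step 6: +4 new -> 57 infected
Step 7: +2 new -> 59 infected
Step 8: +1 new -> 60 infected
Step 9: +0 new -> 60 infected

Answer: 60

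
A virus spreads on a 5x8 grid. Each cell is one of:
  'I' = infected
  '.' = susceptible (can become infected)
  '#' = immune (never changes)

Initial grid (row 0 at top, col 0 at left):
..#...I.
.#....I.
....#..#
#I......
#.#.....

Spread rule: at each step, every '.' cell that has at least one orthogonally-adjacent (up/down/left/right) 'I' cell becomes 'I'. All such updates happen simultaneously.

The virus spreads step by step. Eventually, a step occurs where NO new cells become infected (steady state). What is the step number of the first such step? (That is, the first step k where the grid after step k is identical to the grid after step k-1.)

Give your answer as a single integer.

Step 0 (initial): 3 infected
Step 1: +8 new -> 11 infected
Step 2: +7 new -> 18 infected
Step 3: +10 new -> 28 infected
Step 4: +4 new -> 32 infected
Step 5: +1 new -> 33 infected
Step 6: +0 new -> 33 infected

Answer: 6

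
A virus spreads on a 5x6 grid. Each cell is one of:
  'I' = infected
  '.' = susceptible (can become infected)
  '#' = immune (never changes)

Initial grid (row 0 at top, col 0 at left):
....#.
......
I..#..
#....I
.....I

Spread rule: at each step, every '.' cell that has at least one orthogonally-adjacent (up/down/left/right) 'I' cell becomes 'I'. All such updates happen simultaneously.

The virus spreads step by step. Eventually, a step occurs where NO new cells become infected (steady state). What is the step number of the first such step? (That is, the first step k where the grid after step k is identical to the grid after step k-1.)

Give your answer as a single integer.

Step 0 (initial): 3 infected
Step 1: +5 new -> 8 infected
Step 2: +8 new -> 16 infected
Step 3: +7 new -> 23 infected
Step 4: +3 new -> 26 infected
Step 5: +1 new -> 27 infected
Step 6: +0 new -> 27 infected

Answer: 6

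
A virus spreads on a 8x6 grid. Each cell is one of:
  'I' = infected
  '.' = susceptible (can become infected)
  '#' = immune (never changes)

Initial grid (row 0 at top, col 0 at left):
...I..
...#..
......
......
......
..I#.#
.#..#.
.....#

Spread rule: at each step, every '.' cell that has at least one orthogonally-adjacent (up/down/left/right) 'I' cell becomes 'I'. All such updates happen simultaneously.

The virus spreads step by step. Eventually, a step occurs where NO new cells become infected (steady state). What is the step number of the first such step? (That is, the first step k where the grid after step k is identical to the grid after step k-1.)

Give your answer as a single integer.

Step 0 (initial): 2 infected
Step 1: +5 new -> 7 infected
Step 2: +10 new -> 17 infected
Step 3: +12 new -> 29 infected
Step 4: +10 new -> 39 infected
Step 5: +2 new -> 41 infected
Step 6: +0 new -> 41 infected

Answer: 6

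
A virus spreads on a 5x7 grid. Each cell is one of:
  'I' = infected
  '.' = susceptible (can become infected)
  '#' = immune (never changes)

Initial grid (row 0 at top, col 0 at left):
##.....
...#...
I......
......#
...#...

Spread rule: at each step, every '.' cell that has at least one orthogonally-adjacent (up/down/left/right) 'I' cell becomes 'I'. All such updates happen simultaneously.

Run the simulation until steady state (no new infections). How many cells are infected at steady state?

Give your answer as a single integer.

Step 0 (initial): 1 infected
Step 1: +3 new -> 4 infected
Step 2: +4 new -> 8 infected
Step 3: +4 new -> 12 infected
Step 4: +4 new -> 16 infected
Step 5: +4 new -> 20 infected
Step 6: +5 new -> 25 infected
Step 7: +3 new -> 28 infected
Step 8: +2 new -> 30 infected
Step 9: +0 new -> 30 infected

Answer: 30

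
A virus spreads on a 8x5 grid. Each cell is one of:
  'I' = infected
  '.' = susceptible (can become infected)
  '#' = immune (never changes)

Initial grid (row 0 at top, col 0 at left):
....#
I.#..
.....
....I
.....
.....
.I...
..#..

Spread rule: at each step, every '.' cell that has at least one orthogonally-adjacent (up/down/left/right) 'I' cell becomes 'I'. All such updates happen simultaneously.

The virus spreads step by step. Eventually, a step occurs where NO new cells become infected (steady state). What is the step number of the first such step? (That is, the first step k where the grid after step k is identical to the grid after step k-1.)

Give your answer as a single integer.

Step 0 (initial): 3 infected
Step 1: +10 new -> 13 infected
Step 2: +13 new -> 26 infected
Step 3: +9 new -> 35 infected
Step 4: +2 new -> 37 infected
Step 5: +0 new -> 37 infected

Answer: 5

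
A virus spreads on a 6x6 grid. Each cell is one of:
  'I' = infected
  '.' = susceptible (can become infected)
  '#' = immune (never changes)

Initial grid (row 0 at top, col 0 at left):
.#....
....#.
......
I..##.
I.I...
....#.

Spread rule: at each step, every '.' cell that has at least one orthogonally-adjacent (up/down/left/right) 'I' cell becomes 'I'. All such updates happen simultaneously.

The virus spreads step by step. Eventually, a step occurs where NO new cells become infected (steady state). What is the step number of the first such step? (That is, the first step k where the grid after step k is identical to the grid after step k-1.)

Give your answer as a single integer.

Answer: 8

Derivation:
Step 0 (initial): 3 infected
Step 1: +7 new -> 10 infected
Step 2: +6 new -> 16 infected
Step 3: +5 new -> 21 infected
Step 4: +5 new -> 26 infected
Step 5: +2 new -> 28 infected
Step 6: +2 new -> 30 infected
Step 7: +1 new -> 31 infected
Step 8: +0 new -> 31 infected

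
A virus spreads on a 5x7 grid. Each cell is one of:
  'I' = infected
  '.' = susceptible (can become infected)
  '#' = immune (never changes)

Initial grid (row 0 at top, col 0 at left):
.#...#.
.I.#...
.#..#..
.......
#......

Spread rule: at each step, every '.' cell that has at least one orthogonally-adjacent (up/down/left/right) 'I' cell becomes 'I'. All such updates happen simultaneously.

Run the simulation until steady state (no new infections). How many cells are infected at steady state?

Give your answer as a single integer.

Answer: 29

Derivation:
Step 0 (initial): 1 infected
Step 1: +2 new -> 3 infected
Step 2: +4 new -> 7 infected
Step 3: +4 new -> 11 infected
Step 4: +4 new -> 15 infected
Step 5: +4 new -> 19 infected
Step 6: +3 new -> 22 infected
Step 7: +4 new -> 26 infected
Step 8: +3 new -> 29 infected
Step 9: +0 new -> 29 infected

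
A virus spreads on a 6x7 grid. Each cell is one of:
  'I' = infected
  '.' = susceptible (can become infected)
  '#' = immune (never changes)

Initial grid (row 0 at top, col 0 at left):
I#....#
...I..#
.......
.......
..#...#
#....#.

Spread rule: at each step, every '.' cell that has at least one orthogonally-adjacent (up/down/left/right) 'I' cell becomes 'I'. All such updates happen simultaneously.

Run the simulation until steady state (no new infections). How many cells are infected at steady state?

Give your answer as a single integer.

Step 0 (initial): 2 infected
Step 1: +5 new -> 7 infected
Step 2: +8 new -> 15 infected
Step 3: +7 new -> 22 infected
Step 4: +6 new -> 28 infected
Step 5: +5 new -> 33 infected
Step 6: +1 new -> 34 infected
Step 7: +0 new -> 34 infected

Answer: 34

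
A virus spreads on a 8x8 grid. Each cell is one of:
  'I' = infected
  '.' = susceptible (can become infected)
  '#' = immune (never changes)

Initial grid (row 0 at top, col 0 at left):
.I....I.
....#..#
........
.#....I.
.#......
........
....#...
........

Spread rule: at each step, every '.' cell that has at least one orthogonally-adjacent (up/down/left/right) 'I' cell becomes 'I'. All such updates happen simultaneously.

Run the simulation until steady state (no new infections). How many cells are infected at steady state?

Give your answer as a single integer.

Answer: 59

Derivation:
Step 0 (initial): 3 infected
Step 1: +10 new -> 13 infected
Step 2: +12 new -> 25 infected
Step 3: +9 new -> 34 infected
Step 4: +8 new -> 42 infected
Step 5: +5 new -> 47 infected
Step 6: +4 new -> 51 infected
Step 7: +4 new -> 55 infected
Step 8: +3 new -> 58 infected
Step 9: +1 new -> 59 infected
Step 10: +0 new -> 59 infected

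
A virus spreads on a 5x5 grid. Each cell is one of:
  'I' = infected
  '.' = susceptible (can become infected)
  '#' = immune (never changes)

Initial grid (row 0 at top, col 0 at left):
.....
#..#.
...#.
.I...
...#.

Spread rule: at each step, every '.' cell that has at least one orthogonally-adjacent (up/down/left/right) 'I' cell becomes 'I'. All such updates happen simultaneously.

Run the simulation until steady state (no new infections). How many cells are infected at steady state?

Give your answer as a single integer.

Step 0 (initial): 1 infected
Step 1: +4 new -> 5 infected
Step 2: +6 new -> 11 infected
Step 3: +3 new -> 14 infected
Step 4: +4 new -> 18 infected
Step 5: +2 new -> 20 infected
Step 6: +1 new -> 21 infected
Step 7: +0 new -> 21 infected

Answer: 21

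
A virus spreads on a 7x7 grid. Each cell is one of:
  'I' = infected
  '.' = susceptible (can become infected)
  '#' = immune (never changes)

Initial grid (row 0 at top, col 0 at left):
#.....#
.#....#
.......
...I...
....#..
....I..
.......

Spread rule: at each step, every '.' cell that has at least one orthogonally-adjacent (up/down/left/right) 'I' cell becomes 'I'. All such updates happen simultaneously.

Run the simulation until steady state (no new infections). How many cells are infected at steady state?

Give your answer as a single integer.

Answer: 44

Derivation:
Step 0 (initial): 2 infected
Step 1: +7 new -> 9 infected
Step 2: +11 new -> 20 infected
Step 3: +12 new -> 32 infected
Step 4: +8 new -> 40 infected
Step 5: +4 new -> 44 infected
Step 6: +0 new -> 44 infected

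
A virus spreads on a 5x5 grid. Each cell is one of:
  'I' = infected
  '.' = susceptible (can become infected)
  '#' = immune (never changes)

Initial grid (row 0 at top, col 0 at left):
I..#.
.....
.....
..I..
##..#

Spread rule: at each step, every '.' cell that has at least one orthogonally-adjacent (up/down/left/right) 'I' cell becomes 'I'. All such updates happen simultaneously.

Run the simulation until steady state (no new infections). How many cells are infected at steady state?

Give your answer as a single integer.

Step 0 (initial): 2 infected
Step 1: +6 new -> 8 infected
Step 2: +9 new -> 17 infected
Step 3: +2 new -> 19 infected
Step 4: +1 new -> 20 infected
Step 5: +1 new -> 21 infected
Step 6: +0 new -> 21 infected

Answer: 21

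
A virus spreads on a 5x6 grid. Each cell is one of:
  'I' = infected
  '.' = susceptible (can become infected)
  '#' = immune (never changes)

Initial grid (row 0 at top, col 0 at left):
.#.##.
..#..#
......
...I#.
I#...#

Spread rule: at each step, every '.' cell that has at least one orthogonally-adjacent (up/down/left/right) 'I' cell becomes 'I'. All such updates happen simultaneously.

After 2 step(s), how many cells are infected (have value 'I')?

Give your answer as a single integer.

Step 0 (initial): 2 infected
Step 1: +4 new -> 6 infected
Step 2: +7 new -> 13 infected

Answer: 13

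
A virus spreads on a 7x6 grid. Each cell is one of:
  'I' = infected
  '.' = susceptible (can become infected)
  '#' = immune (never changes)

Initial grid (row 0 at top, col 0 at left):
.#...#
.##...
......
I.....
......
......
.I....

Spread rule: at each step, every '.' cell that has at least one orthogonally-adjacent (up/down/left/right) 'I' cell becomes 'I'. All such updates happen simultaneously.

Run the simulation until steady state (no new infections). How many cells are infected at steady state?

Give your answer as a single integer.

Answer: 38

Derivation:
Step 0 (initial): 2 infected
Step 1: +6 new -> 8 infected
Step 2: +7 new -> 15 infected
Step 3: +6 new -> 21 infected
Step 4: +5 new -> 26 infected
Step 5: +5 new -> 31 infected
Step 6: +4 new -> 35 infected
Step 7: +3 new -> 38 infected
Step 8: +0 new -> 38 infected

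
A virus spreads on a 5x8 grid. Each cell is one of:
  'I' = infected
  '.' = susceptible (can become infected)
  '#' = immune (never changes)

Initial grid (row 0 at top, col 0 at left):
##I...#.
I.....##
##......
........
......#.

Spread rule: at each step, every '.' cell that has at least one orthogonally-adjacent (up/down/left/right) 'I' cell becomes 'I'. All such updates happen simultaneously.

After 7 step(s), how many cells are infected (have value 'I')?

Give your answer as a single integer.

Step 0 (initial): 2 infected
Step 1: +3 new -> 5 infected
Step 2: +3 new -> 8 infected
Step 3: +4 new -> 12 infected
Step 4: +5 new -> 17 infected
Step 5: +5 new -> 22 infected
Step 6: +4 new -> 26 infected
Step 7: +3 new -> 29 infected

Answer: 29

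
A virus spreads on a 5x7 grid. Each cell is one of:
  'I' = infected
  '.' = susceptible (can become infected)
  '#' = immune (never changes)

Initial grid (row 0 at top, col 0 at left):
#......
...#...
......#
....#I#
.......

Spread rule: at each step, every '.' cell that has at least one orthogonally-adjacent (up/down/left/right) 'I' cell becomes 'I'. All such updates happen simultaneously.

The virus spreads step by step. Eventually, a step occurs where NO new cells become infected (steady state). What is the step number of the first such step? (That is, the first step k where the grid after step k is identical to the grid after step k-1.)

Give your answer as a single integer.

Answer: 8

Derivation:
Step 0 (initial): 1 infected
Step 1: +2 new -> 3 infected
Step 2: +4 new -> 7 infected
Step 3: +5 new -> 12 infected
Step 4: +5 new -> 17 infected
Step 5: +5 new -> 22 infected
Step 6: +5 new -> 27 infected
Step 7: +3 new -> 30 infected
Step 8: +0 new -> 30 infected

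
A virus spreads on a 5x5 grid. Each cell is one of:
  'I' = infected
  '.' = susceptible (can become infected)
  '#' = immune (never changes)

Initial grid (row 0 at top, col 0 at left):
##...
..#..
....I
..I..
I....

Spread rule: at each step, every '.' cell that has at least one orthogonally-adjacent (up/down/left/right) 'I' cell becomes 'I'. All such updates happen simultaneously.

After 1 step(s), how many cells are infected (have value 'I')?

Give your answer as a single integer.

Step 0 (initial): 3 infected
Step 1: +9 new -> 12 infected

Answer: 12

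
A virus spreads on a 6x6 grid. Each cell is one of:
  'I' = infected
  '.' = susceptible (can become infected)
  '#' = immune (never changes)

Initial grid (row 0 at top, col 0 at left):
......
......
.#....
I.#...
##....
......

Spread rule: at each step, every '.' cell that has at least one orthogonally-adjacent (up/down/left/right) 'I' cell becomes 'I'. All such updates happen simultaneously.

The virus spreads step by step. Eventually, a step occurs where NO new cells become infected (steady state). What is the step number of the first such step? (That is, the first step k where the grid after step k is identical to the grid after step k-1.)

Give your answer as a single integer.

Answer: 13

Derivation:
Step 0 (initial): 1 infected
Step 1: +2 new -> 3 infected
Step 2: +1 new -> 4 infected
Step 3: +2 new -> 6 infected
Step 4: +2 new -> 8 infected
Step 5: +3 new -> 11 infected
Step 6: +3 new -> 14 infected
Step 7: +4 new -> 18 infected
Step 8: +4 new -> 22 infected
Step 9: +4 new -> 26 infected
Step 10: +3 new -> 29 infected
Step 11: +2 new -> 31 infected
Step 12: +1 new -> 32 infected
Step 13: +0 new -> 32 infected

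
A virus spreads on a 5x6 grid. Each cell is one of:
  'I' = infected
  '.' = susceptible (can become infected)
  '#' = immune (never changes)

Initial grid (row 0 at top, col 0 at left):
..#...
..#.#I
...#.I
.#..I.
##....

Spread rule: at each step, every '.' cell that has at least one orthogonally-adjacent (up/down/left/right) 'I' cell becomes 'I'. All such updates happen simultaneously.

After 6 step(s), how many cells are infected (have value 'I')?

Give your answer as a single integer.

Answer: 22

Derivation:
Step 0 (initial): 3 infected
Step 1: +5 new -> 8 infected
Step 2: +4 new -> 12 infected
Step 3: +3 new -> 15 infected
Step 4: +2 new -> 17 infected
Step 5: +2 new -> 19 infected
Step 6: +3 new -> 22 infected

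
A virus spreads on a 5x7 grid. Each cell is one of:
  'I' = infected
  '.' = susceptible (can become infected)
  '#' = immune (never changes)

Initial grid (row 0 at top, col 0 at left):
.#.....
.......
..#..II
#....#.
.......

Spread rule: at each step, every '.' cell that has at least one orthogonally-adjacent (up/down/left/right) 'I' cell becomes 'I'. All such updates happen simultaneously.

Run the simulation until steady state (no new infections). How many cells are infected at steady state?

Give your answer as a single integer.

Answer: 31

Derivation:
Step 0 (initial): 2 infected
Step 1: +4 new -> 6 infected
Step 2: +6 new -> 12 infected
Step 3: +5 new -> 17 infected
Step 4: +4 new -> 21 infected
Step 5: +4 new -> 25 infected
Step 6: +3 new -> 28 infected
Step 7: +3 new -> 31 infected
Step 8: +0 new -> 31 infected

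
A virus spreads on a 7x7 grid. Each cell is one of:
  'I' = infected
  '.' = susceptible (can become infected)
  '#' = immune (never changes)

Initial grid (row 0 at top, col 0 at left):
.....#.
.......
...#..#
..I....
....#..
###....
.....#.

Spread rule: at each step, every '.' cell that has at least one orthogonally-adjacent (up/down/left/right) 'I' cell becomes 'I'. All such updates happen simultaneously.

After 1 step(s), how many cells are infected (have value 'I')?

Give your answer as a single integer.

Step 0 (initial): 1 infected
Step 1: +4 new -> 5 infected

Answer: 5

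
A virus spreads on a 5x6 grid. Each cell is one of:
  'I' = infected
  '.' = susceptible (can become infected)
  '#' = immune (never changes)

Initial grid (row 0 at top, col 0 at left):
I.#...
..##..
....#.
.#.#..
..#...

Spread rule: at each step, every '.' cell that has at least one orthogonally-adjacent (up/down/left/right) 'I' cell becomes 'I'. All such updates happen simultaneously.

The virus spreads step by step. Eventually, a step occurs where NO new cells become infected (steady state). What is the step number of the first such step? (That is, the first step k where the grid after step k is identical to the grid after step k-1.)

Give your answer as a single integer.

Step 0 (initial): 1 infected
Step 1: +2 new -> 3 infected
Step 2: +2 new -> 5 infected
Step 3: +2 new -> 7 infected
Step 4: +2 new -> 9 infected
Step 5: +3 new -> 12 infected
Step 6: +0 new -> 12 infected

Answer: 6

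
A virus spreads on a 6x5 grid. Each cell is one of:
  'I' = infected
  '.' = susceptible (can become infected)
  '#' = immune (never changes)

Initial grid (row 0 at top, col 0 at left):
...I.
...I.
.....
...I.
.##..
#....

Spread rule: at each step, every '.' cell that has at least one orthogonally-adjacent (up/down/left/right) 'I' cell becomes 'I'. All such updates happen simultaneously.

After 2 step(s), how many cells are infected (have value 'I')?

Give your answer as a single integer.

Step 0 (initial): 3 infected
Step 1: +8 new -> 11 infected
Step 2: +7 new -> 18 infected

Answer: 18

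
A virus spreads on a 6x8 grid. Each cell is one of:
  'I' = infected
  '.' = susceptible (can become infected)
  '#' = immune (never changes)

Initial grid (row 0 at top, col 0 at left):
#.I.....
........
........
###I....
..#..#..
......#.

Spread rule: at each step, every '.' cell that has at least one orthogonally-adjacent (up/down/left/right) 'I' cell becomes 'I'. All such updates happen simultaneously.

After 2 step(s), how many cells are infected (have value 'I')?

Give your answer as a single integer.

Step 0 (initial): 2 infected
Step 1: +6 new -> 8 infected
Step 2: +8 new -> 16 infected

Answer: 16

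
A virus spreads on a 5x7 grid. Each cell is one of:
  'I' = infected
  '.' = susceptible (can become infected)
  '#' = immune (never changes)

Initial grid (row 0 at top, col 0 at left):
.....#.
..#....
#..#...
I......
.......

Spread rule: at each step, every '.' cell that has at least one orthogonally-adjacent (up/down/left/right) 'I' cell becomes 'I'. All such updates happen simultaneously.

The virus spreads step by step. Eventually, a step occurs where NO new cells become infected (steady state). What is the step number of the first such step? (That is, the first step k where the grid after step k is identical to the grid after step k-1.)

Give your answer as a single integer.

Step 0 (initial): 1 infected
Step 1: +2 new -> 3 infected
Step 2: +3 new -> 6 infected
Step 3: +4 new -> 10 infected
Step 4: +4 new -> 14 infected
Step 5: +5 new -> 19 infected
Step 6: +5 new -> 24 infected
Step 7: +5 new -> 29 infected
Step 8: +1 new -> 30 infected
Step 9: +1 new -> 31 infected
Step 10: +0 new -> 31 infected

Answer: 10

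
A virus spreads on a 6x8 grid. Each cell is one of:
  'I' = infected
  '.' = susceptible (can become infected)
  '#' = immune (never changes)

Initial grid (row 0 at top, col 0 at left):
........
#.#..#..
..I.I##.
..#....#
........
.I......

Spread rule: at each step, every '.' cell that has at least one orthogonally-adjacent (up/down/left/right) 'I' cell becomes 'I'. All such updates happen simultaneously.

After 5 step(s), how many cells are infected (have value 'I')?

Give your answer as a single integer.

Answer: 38

Derivation:
Step 0 (initial): 3 infected
Step 1: +7 new -> 10 infected
Step 2: +11 new -> 21 infected
Step 3: +8 new -> 29 infected
Step 4: +5 new -> 34 infected
Step 5: +4 new -> 38 infected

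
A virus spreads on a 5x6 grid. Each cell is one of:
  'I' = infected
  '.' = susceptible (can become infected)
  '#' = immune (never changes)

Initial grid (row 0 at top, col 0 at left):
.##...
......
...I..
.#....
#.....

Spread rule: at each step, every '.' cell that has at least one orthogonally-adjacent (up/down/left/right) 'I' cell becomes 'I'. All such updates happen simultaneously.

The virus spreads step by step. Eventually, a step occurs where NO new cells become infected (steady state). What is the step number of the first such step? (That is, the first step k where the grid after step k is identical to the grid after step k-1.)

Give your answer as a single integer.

Answer: 6

Derivation:
Step 0 (initial): 1 infected
Step 1: +4 new -> 5 infected
Step 2: +8 new -> 13 infected
Step 3: +7 new -> 20 infected
Step 4: +5 new -> 25 infected
Step 5: +1 new -> 26 infected
Step 6: +0 new -> 26 infected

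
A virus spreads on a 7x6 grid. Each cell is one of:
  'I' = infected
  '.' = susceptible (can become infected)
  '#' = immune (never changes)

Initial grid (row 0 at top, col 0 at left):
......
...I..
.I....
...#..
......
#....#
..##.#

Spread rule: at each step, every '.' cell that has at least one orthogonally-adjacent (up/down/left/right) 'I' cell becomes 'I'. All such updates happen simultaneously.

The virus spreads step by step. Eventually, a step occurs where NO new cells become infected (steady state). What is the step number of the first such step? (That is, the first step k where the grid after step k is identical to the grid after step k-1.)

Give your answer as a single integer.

Step 0 (initial): 2 infected
Step 1: +8 new -> 10 infected
Step 2: +9 new -> 19 infected
Step 3: +7 new -> 26 infected
Step 4: +5 new -> 31 infected
Step 5: +4 new -> 35 infected
Step 6: +1 new -> 36 infected
Step 7: +0 new -> 36 infected

Answer: 7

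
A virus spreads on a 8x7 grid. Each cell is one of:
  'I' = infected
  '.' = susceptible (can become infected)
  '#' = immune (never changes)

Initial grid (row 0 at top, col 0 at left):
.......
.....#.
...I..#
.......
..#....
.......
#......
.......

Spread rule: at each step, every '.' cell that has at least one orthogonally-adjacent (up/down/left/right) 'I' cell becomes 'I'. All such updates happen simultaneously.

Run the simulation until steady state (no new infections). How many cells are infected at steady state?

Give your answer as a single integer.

Step 0 (initial): 1 infected
Step 1: +4 new -> 5 infected
Step 2: +8 new -> 13 infected
Step 3: +8 new -> 21 infected
Step 4: +10 new -> 31 infected
Step 5: +9 new -> 40 infected
Step 6: +7 new -> 47 infected
Step 7: +3 new -> 50 infected
Step 8: +2 new -> 52 infected
Step 9: +0 new -> 52 infected

Answer: 52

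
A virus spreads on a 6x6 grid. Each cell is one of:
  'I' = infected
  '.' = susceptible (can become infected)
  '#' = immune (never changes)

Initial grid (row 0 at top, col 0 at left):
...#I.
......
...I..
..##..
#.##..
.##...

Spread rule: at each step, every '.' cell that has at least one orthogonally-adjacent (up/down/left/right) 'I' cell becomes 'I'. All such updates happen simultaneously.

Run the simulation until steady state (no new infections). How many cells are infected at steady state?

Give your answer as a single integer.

Step 0 (initial): 2 infected
Step 1: +5 new -> 7 infected
Step 2: +5 new -> 12 infected
Step 3: +6 new -> 18 infected
Step 4: +6 new -> 24 infected
Step 5: +3 new -> 27 infected
Step 6: +0 new -> 27 infected

Answer: 27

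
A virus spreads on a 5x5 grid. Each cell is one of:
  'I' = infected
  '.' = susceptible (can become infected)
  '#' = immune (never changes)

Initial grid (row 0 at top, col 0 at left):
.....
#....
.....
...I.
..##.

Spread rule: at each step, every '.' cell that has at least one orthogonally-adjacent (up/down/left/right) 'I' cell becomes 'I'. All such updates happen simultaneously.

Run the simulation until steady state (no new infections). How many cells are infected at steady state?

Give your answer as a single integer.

Step 0 (initial): 1 infected
Step 1: +3 new -> 4 infected
Step 2: +5 new -> 9 infected
Step 3: +6 new -> 15 infected
Step 4: +5 new -> 20 infected
Step 5: +1 new -> 21 infected
Step 6: +1 new -> 22 infected
Step 7: +0 new -> 22 infected

Answer: 22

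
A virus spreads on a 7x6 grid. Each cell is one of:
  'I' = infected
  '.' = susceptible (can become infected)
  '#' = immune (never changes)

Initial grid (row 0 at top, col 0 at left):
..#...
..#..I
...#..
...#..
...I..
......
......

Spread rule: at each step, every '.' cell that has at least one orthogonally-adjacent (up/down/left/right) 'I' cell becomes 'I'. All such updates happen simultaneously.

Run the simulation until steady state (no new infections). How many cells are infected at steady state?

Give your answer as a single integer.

Step 0 (initial): 2 infected
Step 1: +6 new -> 8 infected
Step 2: +11 new -> 19 infected
Step 3: +8 new -> 27 infected
Step 4: +5 new -> 32 infected
Step 5: +3 new -> 35 infected
Step 6: +2 new -> 37 infected
Step 7: +1 new -> 38 infected
Step 8: +0 new -> 38 infected

Answer: 38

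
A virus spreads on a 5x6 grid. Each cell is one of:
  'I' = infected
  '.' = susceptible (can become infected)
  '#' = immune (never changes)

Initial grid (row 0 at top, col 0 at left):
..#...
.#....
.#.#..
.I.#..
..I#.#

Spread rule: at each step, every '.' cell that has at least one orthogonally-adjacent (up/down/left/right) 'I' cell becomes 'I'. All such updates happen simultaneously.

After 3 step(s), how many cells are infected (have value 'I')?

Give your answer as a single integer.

Answer: 10

Derivation:
Step 0 (initial): 2 infected
Step 1: +3 new -> 5 infected
Step 2: +3 new -> 8 infected
Step 3: +2 new -> 10 infected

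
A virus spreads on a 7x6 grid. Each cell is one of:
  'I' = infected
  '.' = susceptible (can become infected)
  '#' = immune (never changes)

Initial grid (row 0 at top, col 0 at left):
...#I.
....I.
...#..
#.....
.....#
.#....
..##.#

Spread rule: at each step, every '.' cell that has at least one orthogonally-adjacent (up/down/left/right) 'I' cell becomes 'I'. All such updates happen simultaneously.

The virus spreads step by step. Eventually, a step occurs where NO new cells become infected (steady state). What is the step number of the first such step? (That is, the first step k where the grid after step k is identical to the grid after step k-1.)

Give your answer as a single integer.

Answer: 11

Derivation:
Step 0 (initial): 2 infected
Step 1: +4 new -> 6 infected
Step 2: +3 new -> 9 infected
Step 3: +6 new -> 15 infected
Step 4: +6 new -> 21 infected
Step 5: +7 new -> 28 infected
Step 6: +2 new -> 30 infected
Step 7: +1 new -> 31 infected
Step 8: +1 new -> 32 infected
Step 9: +1 new -> 33 infected
Step 10: +1 new -> 34 infected
Step 11: +0 new -> 34 infected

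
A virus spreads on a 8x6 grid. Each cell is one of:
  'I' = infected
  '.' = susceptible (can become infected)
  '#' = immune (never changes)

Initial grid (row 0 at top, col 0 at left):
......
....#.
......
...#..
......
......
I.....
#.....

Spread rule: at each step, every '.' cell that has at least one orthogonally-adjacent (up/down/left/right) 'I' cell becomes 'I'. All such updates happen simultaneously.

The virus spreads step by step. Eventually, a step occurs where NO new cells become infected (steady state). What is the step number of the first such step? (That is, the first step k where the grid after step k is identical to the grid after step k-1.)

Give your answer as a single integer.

Answer: 12

Derivation:
Step 0 (initial): 1 infected
Step 1: +2 new -> 3 infected
Step 2: +4 new -> 7 infected
Step 3: +5 new -> 12 infected
Step 4: +6 new -> 18 infected
Step 5: +7 new -> 25 infected
Step 6: +6 new -> 31 infected
Step 7: +5 new -> 36 infected
Step 8: +4 new -> 40 infected
Step 9: +2 new -> 42 infected
Step 10: +2 new -> 44 infected
Step 11: +1 new -> 45 infected
Step 12: +0 new -> 45 infected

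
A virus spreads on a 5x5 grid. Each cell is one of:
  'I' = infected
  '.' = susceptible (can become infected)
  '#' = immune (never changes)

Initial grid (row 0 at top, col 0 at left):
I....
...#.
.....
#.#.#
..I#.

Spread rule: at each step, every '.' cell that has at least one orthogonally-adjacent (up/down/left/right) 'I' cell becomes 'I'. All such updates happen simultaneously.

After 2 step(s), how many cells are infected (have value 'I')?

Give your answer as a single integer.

Step 0 (initial): 2 infected
Step 1: +3 new -> 5 infected
Step 2: +5 new -> 10 infected

Answer: 10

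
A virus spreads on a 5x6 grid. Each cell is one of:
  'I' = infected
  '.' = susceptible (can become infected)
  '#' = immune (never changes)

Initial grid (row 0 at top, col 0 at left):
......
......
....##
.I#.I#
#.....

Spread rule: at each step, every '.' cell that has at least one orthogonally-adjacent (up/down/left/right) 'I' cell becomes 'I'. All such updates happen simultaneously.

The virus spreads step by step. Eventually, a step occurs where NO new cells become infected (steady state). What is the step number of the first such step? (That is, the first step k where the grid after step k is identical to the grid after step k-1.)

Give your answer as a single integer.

Answer: 7

Derivation:
Step 0 (initial): 2 infected
Step 1: +5 new -> 7 infected
Step 2: +7 new -> 14 infected
Step 3: +4 new -> 18 infected
Step 4: +4 new -> 22 infected
Step 5: +2 new -> 24 infected
Step 6: +1 new -> 25 infected
Step 7: +0 new -> 25 infected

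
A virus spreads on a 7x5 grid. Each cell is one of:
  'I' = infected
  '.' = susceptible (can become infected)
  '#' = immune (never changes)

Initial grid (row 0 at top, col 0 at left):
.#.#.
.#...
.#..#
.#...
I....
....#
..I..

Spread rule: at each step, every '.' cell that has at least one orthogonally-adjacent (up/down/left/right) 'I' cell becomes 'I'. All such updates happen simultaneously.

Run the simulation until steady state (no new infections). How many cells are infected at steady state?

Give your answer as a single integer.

Answer: 28

Derivation:
Step 0 (initial): 2 infected
Step 1: +6 new -> 8 infected
Step 2: +6 new -> 14 infected
Step 3: +3 new -> 17 infected
Step 4: +4 new -> 21 infected
Step 5: +3 new -> 24 infected
Step 6: +2 new -> 26 infected
Step 7: +1 new -> 27 infected
Step 8: +1 new -> 28 infected
Step 9: +0 new -> 28 infected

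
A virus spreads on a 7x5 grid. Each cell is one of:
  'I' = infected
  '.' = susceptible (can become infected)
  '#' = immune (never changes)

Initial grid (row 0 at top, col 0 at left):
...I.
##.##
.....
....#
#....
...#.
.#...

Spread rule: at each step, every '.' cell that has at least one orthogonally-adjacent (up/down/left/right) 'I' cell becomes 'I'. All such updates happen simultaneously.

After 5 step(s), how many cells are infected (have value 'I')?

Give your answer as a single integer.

Answer: 15

Derivation:
Step 0 (initial): 1 infected
Step 1: +2 new -> 3 infected
Step 2: +2 new -> 5 infected
Step 3: +2 new -> 7 infected
Step 4: +3 new -> 10 infected
Step 5: +5 new -> 15 infected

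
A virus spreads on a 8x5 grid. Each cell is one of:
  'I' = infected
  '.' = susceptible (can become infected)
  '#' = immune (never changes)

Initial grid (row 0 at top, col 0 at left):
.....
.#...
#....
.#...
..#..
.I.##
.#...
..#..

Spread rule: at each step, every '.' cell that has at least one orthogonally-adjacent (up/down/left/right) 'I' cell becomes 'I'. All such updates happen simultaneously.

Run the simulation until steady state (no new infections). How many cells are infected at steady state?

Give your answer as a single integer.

Step 0 (initial): 1 infected
Step 1: +3 new -> 4 infected
Step 2: +3 new -> 7 infected
Step 3: +3 new -> 10 infected
Step 4: +3 new -> 13 infected
Step 5: +1 new -> 14 infected
Step 6: +0 new -> 14 infected

Answer: 14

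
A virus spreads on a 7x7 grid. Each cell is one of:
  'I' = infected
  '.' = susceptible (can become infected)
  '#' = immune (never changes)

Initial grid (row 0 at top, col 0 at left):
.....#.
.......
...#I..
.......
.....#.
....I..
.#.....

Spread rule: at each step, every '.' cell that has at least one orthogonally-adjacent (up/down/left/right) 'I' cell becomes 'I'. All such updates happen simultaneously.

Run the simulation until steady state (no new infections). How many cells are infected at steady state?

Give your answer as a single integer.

Answer: 45

Derivation:
Step 0 (initial): 2 infected
Step 1: +7 new -> 9 infected
Step 2: +11 new -> 20 infected
Step 3: +10 new -> 30 infected
Step 4: +7 new -> 37 infected
Step 5: +6 new -> 43 infected
Step 6: +2 new -> 45 infected
Step 7: +0 new -> 45 infected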